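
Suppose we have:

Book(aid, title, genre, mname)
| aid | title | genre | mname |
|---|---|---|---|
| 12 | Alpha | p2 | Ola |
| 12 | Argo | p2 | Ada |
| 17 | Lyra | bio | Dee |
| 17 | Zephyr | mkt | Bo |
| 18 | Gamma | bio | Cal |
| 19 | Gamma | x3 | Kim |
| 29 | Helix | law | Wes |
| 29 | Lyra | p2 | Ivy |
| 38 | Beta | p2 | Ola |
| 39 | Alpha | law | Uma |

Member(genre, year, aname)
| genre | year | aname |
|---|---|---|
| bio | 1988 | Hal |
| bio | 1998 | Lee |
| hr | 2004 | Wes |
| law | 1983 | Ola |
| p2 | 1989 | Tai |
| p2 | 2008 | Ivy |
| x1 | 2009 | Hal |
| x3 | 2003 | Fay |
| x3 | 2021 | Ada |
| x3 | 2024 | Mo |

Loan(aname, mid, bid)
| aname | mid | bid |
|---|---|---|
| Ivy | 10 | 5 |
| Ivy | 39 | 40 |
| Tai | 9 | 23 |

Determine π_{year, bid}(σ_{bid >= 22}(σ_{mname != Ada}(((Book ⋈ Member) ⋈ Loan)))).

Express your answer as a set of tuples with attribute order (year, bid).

Joining Book and Member on genre yields {(12, Alpha, p2, Ola, 1989, Tai), (12, Alpha, p2, Ola, 2008, Ivy), (12, Argo, p2, Ada, 1989, Tai), (12, Argo, p2, Ada, 2008, Ivy), (17, Lyra, bio, Dee, 1988, Hal), (17, Lyra, bio, Dee, 1998, Lee), (18, Gamma, bio, Cal, 1988, Hal), (18, Gamma, bio, Cal, 1998, Lee), (19, Gamma, x3, Kim, 2003, Fay), (19, Gamma, x3, Kim, 2021, Ada), (19, Gamma, x3, Kim, 2024, Mo), (29, Helix, law, Wes, 1983, Ola), (29, Lyra, p2, Ivy, 1989, Tai), (29, Lyra, p2, Ivy, 2008, Ivy), (38, Beta, p2, Ola, 1989, Tai), (38, Beta, p2, Ola, 2008, Ivy), (39, Alpha, law, Uma, 1983, Ola)}.
Joining (Book ⋈ Member) and Loan on aname yields {(12, Alpha, p2, Ola, 1989, Tai, 9, 23), (12, Alpha, p2, Ola, 2008, Ivy, 10, 5), (12, Alpha, p2, Ola, 2008, Ivy, 39, 40), (12, Argo, p2, Ada, 1989, Tai, 9, 23), (12, Argo, p2, Ada, 2008, Ivy, 10, 5), (12, Argo, p2, Ada, 2008, Ivy, 39, 40), (29, Lyra, p2, Ivy, 1989, Tai, 9, 23), (29, Lyra, p2, Ivy, 2008, Ivy, 10, 5), (29, Lyra, p2, Ivy, 2008, Ivy, 39, 40), (38, Beta, p2, Ola, 1989, Tai, 9, 23), (38, Beta, p2, Ola, 2008, Ivy, 10, 5), (38, Beta, p2, Ola, 2008, Ivy, 39, 40)}.
Filtering on mname != Ada leaves {(12, Alpha, p2, Ola, 1989, Tai, 9, 23), (12, Alpha, p2, Ola, 2008, Ivy, 10, 5), (12, Alpha, p2, Ola, 2008, Ivy, 39, 40), (29, Lyra, p2, Ivy, 1989, Tai, 9, 23), (29, Lyra, p2, Ivy, 2008, Ivy, 10, 5), (29, Lyra, p2, Ivy, 2008, Ivy, 39, 40), (38, Beta, p2, Ola, 1989, Tai, 9, 23), (38, Beta, p2, Ola, 2008, Ivy, 10, 5), (38, Beta, p2, Ola, 2008, Ivy, 39, 40)}.
Filtering on bid >= 22 leaves {(12, Alpha, p2, Ola, 1989, Tai, 9, 23), (12, Alpha, p2, Ola, 2008, Ivy, 39, 40), (29, Lyra, p2, Ivy, 1989, Tai, 9, 23), (29, Lyra, p2, Ivy, 2008, Ivy, 39, 40), (38, Beta, p2, Ola, 1989, Tai, 9, 23), (38, Beta, p2, Ola, 2008, Ivy, 39, 40)}.
Projecting to year, bid (4 duplicate(s) eliminated): {(1989, 23), (2008, 40)}

{(1989, 23), (2008, 40)}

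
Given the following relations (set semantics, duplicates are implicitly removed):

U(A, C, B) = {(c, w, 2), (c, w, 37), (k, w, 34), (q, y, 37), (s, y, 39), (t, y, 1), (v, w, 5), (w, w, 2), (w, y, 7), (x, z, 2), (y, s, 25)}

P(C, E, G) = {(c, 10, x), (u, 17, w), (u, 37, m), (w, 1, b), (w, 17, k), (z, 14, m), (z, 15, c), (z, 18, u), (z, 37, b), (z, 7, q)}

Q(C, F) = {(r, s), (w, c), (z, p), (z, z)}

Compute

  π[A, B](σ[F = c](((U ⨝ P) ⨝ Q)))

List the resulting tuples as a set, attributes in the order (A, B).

{(c, 2), (c, 37), (k, 34), (v, 5), (w, 2)}

U ⋈ P (natural join on C): {(c, w, 2, 1, b), (c, w, 2, 17, k), (c, w, 37, 1, b), (c, w, 37, 17, k), (k, w, 34, 1, b), (k, w, 34, 17, k), (v, w, 5, 1, b), (v, w, 5, 17, k), (w, w, 2, 1, b), (w, w, 2, 17, k), (x, z, 2, 14, m), (x, z, 2, 15, c), (x, z, 2, 18, u), (x, z, 2, 37, b), (x, z, 2, 7, q)}
(U ⨝ P) ⋈ Q (natural join on C): {(c, w, 2, 1, b, c), (c, w, 2, 17, k, c), (c, w, 37, 1, b, c), (c, w, 37, 17, k, c), (k, w, 34, 1, b, c), (k, w, 34, 17, k, c), (v, w, 5, 1, b, c), (v, w, 5, 17, k, c), (w, w, 2, 1, b, c), (w, w, 2, 17, k, c), (x, z, 2, 14, m, p), (x, z, 2, 14, m, z), (x, z, 2, 15, c, p), (x, z, 2, 15, c, z), (x, z, 2, 18, u, p), (x, z, 2, 18, u, z), (x, z, 2, 37, b, p), (x, z, 2, 37, b, z), (x, z, 2, 7, q, p), (x, z, 2, 7, q, z)}
σ[F = c]: keep tuples satisfying F = c → {(c, w, 2, 1, b, c), (c, w, 2, 17, k, c), (c, w, 37, 1, b, c), (c, w, 37, 17, k, c), (k, w, 34, 1, b, c), (k, w, 34, 17, k, c), (v, w, 5, 1, b, c), (v, w, 5, 17, k, c), (w, w, 2, 1, b, c), (w, w, 2, 17, k, c)}
Projecting to A, B (5 duplicate(s) eliminated): {(c, 2), (c, 37), (k, 34), (v, 5), (w, 2)}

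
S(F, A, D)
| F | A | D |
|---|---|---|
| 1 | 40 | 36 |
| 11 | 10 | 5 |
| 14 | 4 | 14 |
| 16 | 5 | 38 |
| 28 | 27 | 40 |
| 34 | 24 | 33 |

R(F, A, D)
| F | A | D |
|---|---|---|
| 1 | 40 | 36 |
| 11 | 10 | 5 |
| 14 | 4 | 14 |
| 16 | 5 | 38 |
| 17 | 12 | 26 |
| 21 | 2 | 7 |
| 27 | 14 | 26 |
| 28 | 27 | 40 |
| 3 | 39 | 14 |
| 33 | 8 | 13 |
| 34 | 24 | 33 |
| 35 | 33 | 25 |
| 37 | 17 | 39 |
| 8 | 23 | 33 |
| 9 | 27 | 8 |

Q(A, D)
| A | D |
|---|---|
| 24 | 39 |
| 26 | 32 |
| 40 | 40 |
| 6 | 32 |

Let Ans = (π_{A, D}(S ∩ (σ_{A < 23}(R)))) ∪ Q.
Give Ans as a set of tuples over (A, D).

{(10, 5), (24, 39), (26, 32), (4, 14), (40, 40), (5, 38), (6, 32)}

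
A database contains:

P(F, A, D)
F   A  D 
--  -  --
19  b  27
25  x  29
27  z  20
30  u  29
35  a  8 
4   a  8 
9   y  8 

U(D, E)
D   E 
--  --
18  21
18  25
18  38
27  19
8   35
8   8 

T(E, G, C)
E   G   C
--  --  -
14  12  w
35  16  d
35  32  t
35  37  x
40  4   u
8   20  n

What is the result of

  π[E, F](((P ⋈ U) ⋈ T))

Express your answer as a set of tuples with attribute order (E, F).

{(35, 35), (35, 4), (35, 9), (8, 35), (8, 4), (8, 9)}

Natural join on D: {(19, b, 27, 19), (35, a, 8, 35), (35, a, 8, 8), (4, a, 8, 35), (4, a, 8, 8), (9, y, 8, 35), (9, y, 8, 8)}
Natural join on E: {(35, a, 8, 35, 16, d), (35, a, 8, 35, 32, t), (35, a, 8, 35, 37, x), (35, a, 8, 8, 20, n), (4, a, 8, 35, 16, d), (4, a, 8, 35, 32, t), (4, a, 8, 35, 37, x), (4, a, 8, 8, 20, n), (9, y, 8, 35, 16, d), (9, y, 8, 35, 32, t), (9, y, 8, 35, 37, x), (9, y, 8, 8, 20, n)}
π[E, F]: project onto (E, F) (6 duplicate(s) eliminated) → {(35, 35), (35, 4), (35, 9), (8, 35), (8, 4), (8, 9)}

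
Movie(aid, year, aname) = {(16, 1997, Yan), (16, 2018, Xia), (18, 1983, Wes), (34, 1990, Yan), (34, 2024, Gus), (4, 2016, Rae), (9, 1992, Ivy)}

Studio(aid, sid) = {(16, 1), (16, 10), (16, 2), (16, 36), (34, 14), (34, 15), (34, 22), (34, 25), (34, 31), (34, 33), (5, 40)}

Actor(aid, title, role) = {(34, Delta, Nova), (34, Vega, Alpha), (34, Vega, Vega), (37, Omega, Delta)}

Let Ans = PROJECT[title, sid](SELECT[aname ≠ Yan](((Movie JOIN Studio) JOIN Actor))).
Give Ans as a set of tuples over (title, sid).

Joining Movie and Studio on aid yields {(16, 1997, Yan, 1), (16, 1997, Yan, 10), (16, 1997, Yan, 2), (16, 1997, Yan, 36), (16, 2018, Xia, 1), (16, 2018, Xia, 10), (16, 2018, Xia, 2), (16, 2018, Xia, 36), (34, 1990, Yan, 14), (34, 1990, Yan, 15), (34, 1990, Yan, 22), (34, 1990, Yan, 25), (34, 1990, Yan, 31), (34, 1990, Yan, 33), (34, 2024, Gus, 14), (34, 2024, Gus, 15), (34, 2024, Gus, 22), (34, 2024, Gus, 25), (34, 2024, Gus, 31), (34, 2024, Gus, 33)}.
Joining (Movie JOIN Studio) and Actor on aid yields {(34, 1990, Yan, 14, Delta, Nova), (34, 1990, Yan, 14, Vega, Alpha), (34, 1990, Yan, 14, Vega, Vega), (34, 1990, Yan, 15, Delta, Nova), (34, 1990, Yan, 15, Vega, Alpha), (34, 1990, Yan, 15, Vega, Vega), (34, 1990, Yan, 22, Delta, Nova), (34, 1990, Yan, 22, Vega, Alpha), (34, 1990, Yan, 22, Vega, Vega), (34, 1990, Yan, 25, Delta, Nova), (34, 1990, Yan, 25, Vega, Alpha), (34, 1990, Yan, 25, Vega, Vega), (34, 1990, Yan, 31, Delta, Nova), (34, 1990, Yan, 31, Vega, Alpha), (34, 1990, Yan, 31, Vega, Vega), (34, 1990, Yan, 33, Delta, Nova), (34, 1990, Yan, 33, Vega, Alpha), (34, 1990, Yan, 33, Vega, Vega), (34, 2024, Gus, 14, Delta, Nova), (34, 2024, Gus, 14, Vega, Alpha), (34, 2024, Gus, 14, Vega, Vega), (34, 2024, Gus, 15, Delta, Nova), (34, 2024, Gus, 15, Vega, Alpha), (34, 2024, Gus, 15, Vega, Vega), (34, 2024, Gus, 22, Delta, Nova), (34, 2024, Gus, 22, Vega, Alpha), (34, 2024, Gus, 22, Vega, Vega), (34, 2024, Gus, 25, Delta, Nova), (34, 2024, Gus, 25, Vega, Alpha), (34, 2024, Gus, 25, Vega, Vega), (34, 2024, Gus, 31, Delta, Nova), (34, 2024, Gus, 31, Vega, Alpha), (34, 2024, Gus, 31, Vega, Vega), (34, 2024, Gus, 33, Delta, Nova), (34, 2024, Gus, 33, Vega, Alpha), (34, 2024, Gus, 33, Vega, Vega)}.
Selection aname ≠ Yan: {(34, 2024, Gus, 14, Delta, Nova), (34, 2024, Gus, 14, Vega, Alpha), (34, 2024, Gus, 14, Vega, Vega), (34, 2024, Gus, 15, Delta, Nova), (34, 2024, Gus, 15, Vega, Alpha), (34, 2024, Gus, 15, Vega, Vega), (34, 2024, Gus, 22, Delta, Nova), (34, 2024, Gus, 22, Vega, Alpha), (34, 2024, Gus, 22, Vega, Vega), (34, 2024, Gus, 25, Delta, Nova), (34, 2024, Gus, 25, Vega, Alpha), (34, 2024, Gus, 25, Vega, Vega), (34, 2024, Gus, 31, Delta, Nova), (34, 2024, Gus, 31, Vega, Alpha), (34, 2024, Gus, 31, Vega, Vega), (34, 2024, Gus, 33, Delta, Nova), (34, 2024, Gus, 33, Vega, Alpha), (34, 2024, Gus, 33, Vega, Vega)}
π[title, sid]: project onto (title, sid) (6 duplicate(s) eliminated) → {(Delta, 14), (Delta, 15), (Delta, 22), (Delta, 25), (Delta, 31), (Delta, 33), (Vega, 14), (Vega, 15), (Vega, 22), (Vega, 25), (Vega, 31), (Vega, 33)}

{(Delta, 14), (Delta, 15), (Delta, 22), (Delta, 25), (Delta, 31), (Delta, 33), (Vega, 14), (Vega, 15), (Vega, 22), (Vega, 25), (Vega, 31), (Vega, 33)}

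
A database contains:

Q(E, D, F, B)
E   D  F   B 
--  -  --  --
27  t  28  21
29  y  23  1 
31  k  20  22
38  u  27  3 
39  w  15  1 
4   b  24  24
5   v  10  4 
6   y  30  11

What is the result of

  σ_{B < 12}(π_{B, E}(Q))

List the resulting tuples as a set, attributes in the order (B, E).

{(1, 29), (1, 39), (11, 6), (3, 38), (4, 5)}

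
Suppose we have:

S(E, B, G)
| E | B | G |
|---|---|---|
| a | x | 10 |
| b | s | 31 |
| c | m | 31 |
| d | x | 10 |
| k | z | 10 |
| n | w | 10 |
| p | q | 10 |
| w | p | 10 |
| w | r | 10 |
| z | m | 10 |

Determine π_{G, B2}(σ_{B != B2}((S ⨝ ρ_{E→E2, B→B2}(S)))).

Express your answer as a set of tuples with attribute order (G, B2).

{(10, m), (10, p), (10, q), (10, r), (10, w), (10, x), (10, z), (31, m), (31, s)}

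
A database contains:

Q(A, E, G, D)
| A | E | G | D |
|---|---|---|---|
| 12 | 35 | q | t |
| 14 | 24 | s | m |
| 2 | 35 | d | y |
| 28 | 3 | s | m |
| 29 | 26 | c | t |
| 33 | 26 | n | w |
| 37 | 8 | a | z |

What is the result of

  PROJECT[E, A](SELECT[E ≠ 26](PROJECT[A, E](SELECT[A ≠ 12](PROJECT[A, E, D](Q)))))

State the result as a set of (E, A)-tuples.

{(24, 14), (3, 28), (35, 2), (8, 37)}

Keep only column(s) A, E, D: {(12, 35, t), (14, 24, m), (2, 35, y), (28, 3, m), (29, 26, t), (33, 26, w), (37, 8, z)}
Selection A ≠ 12: {(14, 24, m), (2, 35, y), (28, 3, m), (29, 26, t), (33, 26, w), (37, 8, z)}
Keep only column(s) A, E: {(14, 24), (2, 35), (28, 3), (29, 26), (33, 26), (37, 8)}
Selection E ≠ 26: {(14, 24), (2, 35), (28, 3), (37, 8)}
Keep only column(s) E, A: {(24, 14), (3, 28), (35, 2), (8, 37)}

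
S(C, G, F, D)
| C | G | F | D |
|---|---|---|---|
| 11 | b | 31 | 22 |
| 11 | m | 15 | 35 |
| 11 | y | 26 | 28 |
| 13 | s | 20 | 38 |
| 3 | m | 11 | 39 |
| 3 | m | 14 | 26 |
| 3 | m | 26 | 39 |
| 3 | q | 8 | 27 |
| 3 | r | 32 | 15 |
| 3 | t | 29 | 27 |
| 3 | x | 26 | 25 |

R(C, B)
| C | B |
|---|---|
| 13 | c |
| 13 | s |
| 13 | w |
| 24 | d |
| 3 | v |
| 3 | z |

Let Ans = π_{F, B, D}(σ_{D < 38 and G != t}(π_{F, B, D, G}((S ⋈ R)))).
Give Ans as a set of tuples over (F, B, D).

{(14, v, 26), (14, z, 26), (26, v, 25), (26, z, 25), (32, v, 15), (32, z, 15), (8, v, 27), (8, z, 27)}

Joining S and R on C yields {(13, s, 20, 38, c), (13, s, 20, 38, s), (13, s, 20, 38, w), (3, m, 11, 39, v), (3, m, 11, 39, z), (3, m, 14, 26, v), (3, m, 14, 26, z), (3, m, 26, 39, v), (3, m, 26, 39, z), (3, q, 8, 27, v), (3, q, 8, 27, z), (3, r, 32, 15, v), (3, r, 32, 15, z), (3, t, 29, 27, v), (3, t, 29, 27, z), (3, x, 26, 25, v), (3, x, 26, 25, z)}.
π_{F, B, D, G} gives {(11, v, 39, m), (11, z, 39, m), (14, v, 26, m), (14, z, 26, m), (20, c, 38, s), (20, s, 38, s), (20, w, 38, s), (26, v, 25, x), (26, v, 39, m), (26, z, 25, x), (26, z, 39, m), (29, v, 27, t), (29, z, 27, t), (32, v, 15, r), (32, z, 15, r), (8, v, 27, q), (8, z, 27, q)}.
Apply σ_{D < 38 and G != t}; surviving tuples: {(14, v, 26, m), (14, z, 26, m), (26, v, 25, x), (26, z, 25, x), (32, v, 15, r), (32, z, 15, r), (8, v, 27, q), (8, z, 27, q)}
π_{F, B, D} gives {(14, v, 26), (14, z, 26), (26, v, 25), (26, z, 25), (32, v, 15), (32, z, 15), (8, v, 27), (8, z, 27)}.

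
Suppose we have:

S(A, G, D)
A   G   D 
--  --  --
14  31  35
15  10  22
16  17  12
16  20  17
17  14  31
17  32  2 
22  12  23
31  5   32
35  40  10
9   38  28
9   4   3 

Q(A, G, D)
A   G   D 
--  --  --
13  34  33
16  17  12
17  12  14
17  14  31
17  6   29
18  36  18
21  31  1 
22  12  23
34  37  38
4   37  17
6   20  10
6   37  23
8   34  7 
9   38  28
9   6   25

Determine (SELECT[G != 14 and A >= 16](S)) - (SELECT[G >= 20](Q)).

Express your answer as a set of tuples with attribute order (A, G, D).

{(16, 17, 12), (16, 20, 17), (17, 32, 2), (22, 12, 23), (31, 5, 32), (35, 40, 10)}

Filtering on G != 14 and A >= 16 leaves {(16, 17, 12), (16, 20, 17), (17, 32, 2), (22, 12, 23), (31, 5, 32), (35, 40, 10)}.
Filtering on G >= 20 leaves {(13, 34, 33), (18, 36, 18), (21, 31, 1), (34, 37, 38), (4, 37, 17), (6, 20, 10), (6, 37, 23), (8, 34, 7), (9, 38, 28)}.
Set difference of the two operands is {(16, 17, 12), (16, 20, 17), (17, 32, 2), (22, 12, 23), (31, 5, 32), (35, 40, 10)}.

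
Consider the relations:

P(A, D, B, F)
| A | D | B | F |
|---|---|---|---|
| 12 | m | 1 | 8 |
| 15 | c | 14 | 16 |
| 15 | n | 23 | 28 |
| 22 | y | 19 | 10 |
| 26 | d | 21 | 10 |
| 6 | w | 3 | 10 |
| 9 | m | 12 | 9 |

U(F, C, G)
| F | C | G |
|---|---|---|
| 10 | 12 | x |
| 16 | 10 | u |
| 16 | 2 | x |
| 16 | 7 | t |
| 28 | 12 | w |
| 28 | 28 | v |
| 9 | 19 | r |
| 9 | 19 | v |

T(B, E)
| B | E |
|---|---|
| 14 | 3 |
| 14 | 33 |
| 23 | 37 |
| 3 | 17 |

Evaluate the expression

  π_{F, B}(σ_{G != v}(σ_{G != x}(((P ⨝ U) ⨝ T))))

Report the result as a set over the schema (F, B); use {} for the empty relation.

{(16, 14), (28, 23)}

Joining P and U on F yields {(15, c, 14, 16, 10, u), (15, c, 14, 16, 2, x), (15, c, 14, 16, 7, t), (15, n, 23, 28, 12, w), (15, n, 23, 28, 28, v), (22, y, 19, 10, 12, x), (26, d, 21, 10, 12, x), (6, w, 3, 10, 12, x), (9, m, 12, 9, 19, r), (9, m, 12, 9, 19, v)}.
Joining (P ⨝ U) and T on B yields {(15, c, 14, 16, 10, u, 3), (15, c, 14, 16, 10, u, 33), (15, c, 14, 16, 2, x, 3), (15, c, 14, 16, 2, x, 33), (15, c, 14, 16, 7, t, 3), (15, c, 14, 16, 7, t, 33), (15, n, 23, 28, 12, w, 37), (15, n, 23, 28, 28, v, 37), (6, w, 3, 10, 12, x, 17)}.
Filtering on G != x leaves {(15, c, 14, 16, 10, u, 3), (15, c, 14, 16, 10, u, 33), (15, c, 14, 16, 7, t, 3), (15, c, 14, 16, 7, t, 33), (15, n, 23, 28, 12, w, 37), (15, n, 23, 28, 28, v, 37)}.
Filtering on G != v leaves {(15, c, 14, 16, 10, u, 3), (15, c, 14, 16, 10, u, 33), (15, c, 14, 16, 7, t, 3), (15, c, 14, 16, 7, t, 33), (15, n, 23, 28, 12, w, 37)}.
π[F, B]: project onto (F, B) (3 duplicate(s) eliminated) → {(16, 14), (28, 23)}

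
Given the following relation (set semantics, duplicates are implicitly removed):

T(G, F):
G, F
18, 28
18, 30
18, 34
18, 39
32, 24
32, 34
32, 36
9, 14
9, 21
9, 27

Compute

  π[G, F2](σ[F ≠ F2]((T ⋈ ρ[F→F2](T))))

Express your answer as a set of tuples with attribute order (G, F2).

{(18, 28), (18, 30), (18, 34), (18, 39), (32, 24), (32, 34), (32, 36), (9, 14), (9, 21), (9, 27)}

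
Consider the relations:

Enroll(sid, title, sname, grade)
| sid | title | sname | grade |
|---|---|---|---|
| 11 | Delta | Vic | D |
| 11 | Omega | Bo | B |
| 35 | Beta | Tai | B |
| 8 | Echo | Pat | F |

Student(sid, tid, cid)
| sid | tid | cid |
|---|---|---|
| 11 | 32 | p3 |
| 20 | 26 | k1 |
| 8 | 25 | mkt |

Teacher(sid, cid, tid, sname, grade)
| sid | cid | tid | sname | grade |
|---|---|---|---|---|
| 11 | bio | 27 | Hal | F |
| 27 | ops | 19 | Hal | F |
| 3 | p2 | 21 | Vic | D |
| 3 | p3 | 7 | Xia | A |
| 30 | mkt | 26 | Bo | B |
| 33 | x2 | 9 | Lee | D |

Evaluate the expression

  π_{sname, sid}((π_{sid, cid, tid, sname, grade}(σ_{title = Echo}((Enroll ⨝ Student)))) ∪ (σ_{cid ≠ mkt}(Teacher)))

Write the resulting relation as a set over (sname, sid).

Joining Enroll and Student on sid yields {(11, Delta, Vic, D, 32, p3), (11, Omega, Bo, B, 32, p3), (8, Echo, Pat, F, 25, mkt)}.
σ[title = Echo]: keep tuples satisfying title = Echo → {(8, Echo, Pat, F, 25, mkt)}
Projecting to sid, cid, tid, sname, grade: {(8, mkt, 25, Pat, F)}
σ[cid ≠ mkt]: keep tuples satisfying cid ≠ mkt → {(11, bio, 27, Hal, F), (27, ops, 19, Hal, F), (3, p2, 21, Vic, D), (3, p3, 7, Xia, A), (33, x2, 9, Lee, D)}
Taking the union: {(11, bio, 27, Hal, F), (27, ops, 19, Hal, F), (3, p2, 21, Vic, D), (3, p3, 7, Xia, A), (33, x2, 9, Lee, D), (8, mkt, 25, Pat, F)}
Projecting to sname, sid: {(Hal, 11), (Hal, 27), (Lee, 33), (Pat, 8), (Vic, 3), (Xia, 3)}

{(Hal, 11), (Hal, 27), (Lee, 33), (Pat, 8), (Vic, 3), (Xia, 3)}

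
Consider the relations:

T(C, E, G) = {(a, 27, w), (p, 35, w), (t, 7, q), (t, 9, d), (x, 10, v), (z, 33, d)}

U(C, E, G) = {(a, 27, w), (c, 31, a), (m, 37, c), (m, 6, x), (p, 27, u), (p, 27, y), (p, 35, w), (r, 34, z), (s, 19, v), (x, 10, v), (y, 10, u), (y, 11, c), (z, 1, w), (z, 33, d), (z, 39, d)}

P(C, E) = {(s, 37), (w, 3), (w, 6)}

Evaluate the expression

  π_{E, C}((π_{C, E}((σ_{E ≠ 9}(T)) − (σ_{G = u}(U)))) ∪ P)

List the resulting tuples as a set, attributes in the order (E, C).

Selection E ≠ 9: {(a, 27, w), (p, 35, w), (t, 7, q), (x, 10, v), (z, 33, d)}
Selection G = u: {(p, 27, u), (y, 10, u)}
Taking the difference: {(a, 27, w), (p, 35, w), (t, 7, q), (x, 10, v), (z, 33, d)}
π_{C, E} gives {(a, 27), (p, 35), (t, 7), (x, 10), (z, 33)}.
Taking the union: {(a, 27), (p, 35), (s, 37), (t, 7), (w, 3), (w, 6), (x, 10), (z, 33)}
π_{E, C} gives {(10, x), (27, a), (3, w), (33, z), (35, p), (37, s), (6, w), (7, t)}.

{(10, x), (27, a), (3, w), (33, z), (35, p), (37, s), (6, w), (7, t)}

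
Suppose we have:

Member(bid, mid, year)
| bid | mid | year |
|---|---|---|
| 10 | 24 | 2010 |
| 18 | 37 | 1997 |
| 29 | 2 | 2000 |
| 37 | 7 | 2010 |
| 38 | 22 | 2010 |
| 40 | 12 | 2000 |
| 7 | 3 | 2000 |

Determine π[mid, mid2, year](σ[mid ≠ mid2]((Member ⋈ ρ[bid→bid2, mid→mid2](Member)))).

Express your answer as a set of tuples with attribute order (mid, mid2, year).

{(12, 2, 2000), (12, 3, 2000), (2, 12, 2000), (2, 3, 2000), (22, 24, 2010), (22, 7, 2010), (24, 22, 2010), (24, 7, 2010), (3, 12, 2000), (3, 2, 2000), (7, 22, 2010), (7, 24, 2010)}

ρ[bid→bid2, mid→mid2]: schema becomes (bid2, mid2, year); tuples unchanged.
Natural join on year: {(10, 24, 2010, 10, 24), (10, 24, 2010, 37, 7), (10, 24, 2010, 38, 22), (18, 37, 1997, 18, 37), (29, 2, 2000, 29, 2), (29, 2, 2000, 40, 12), (29, 2, 2000, 7, 3), (37, 7, 2010, 10, 24), (37, 7, 2010, 37, 7), (37, 7, 2010, 38, 22), (38, 22, 2010, 10, 24), (38, 22, 2010, 37, 7), (38, 22, 2010, 38, 22), (40, 12, 2000, 29, 2), (40, 12, 2000, 40, 12), (40, 12, 2000, 7, 3), (7, 3, 2000, 29, 2), (7, 3, 2000, 40, 12), (7, 3, 2000, 7, 3)}
Filtering on mid ≠ mid2 leaves {(10, 24, 2010, 37, 7), (10, 24, 2010, 38, 22), (29, 2, 2000, 40, 12), (29, 2, 2000, 7, 3), (37, 7, 2010, 10, 24), (37, 7, 2010, 38, 22), (38, 22, 2010, 10, 24), (38, 22, 2010, 37, 7), (40, 12, 2000, 29, 2), (40, 12, 2000, 7, 3), (7, 3, 2000, 29, 2), (7, 3, 2000, 40, 12)}.
Projecting to mid, mid2, year: {(12, 2, 2000), (12, 3, 2000), (2, 12, 2000), (2, 3, 2000), (22, 24, 2010), (22, 7, 2010), (24, 22, 2010), (24, 7, 2010), (3, 12, 2000), (3, 2, 2000), (7, 22, 2010), (7, 24, 2010)}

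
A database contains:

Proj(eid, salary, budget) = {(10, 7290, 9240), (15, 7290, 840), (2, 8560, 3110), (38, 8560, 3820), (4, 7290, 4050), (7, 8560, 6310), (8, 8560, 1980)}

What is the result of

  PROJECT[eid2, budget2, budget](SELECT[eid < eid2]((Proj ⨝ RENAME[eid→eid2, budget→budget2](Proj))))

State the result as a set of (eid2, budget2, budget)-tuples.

ρ[eid→eid2, budget→budget2]: schema becomes (eid2, salary, budget2); tuples unchanged.
Joining Proj and RENAME[eid→eid2, budget→budget2](Proj) on salary yields {(10, 7290, 9240, 10, 9240), (10, 7290, 9240, 15, 840), (10, 7290, 9240, 4, 4050), (15, 7290, 840, 10, 9240), (15, 7290, 840, 15, 840), (15, 7290, 840, 4, 4050), (2, 8560, 3110, 2, 3110), (2, 8560, 3110, 38, 3820), (2, 8560, 3110, 7, 6310), (2, 8560, 3110, 8, 1980), (38, 8560, 3820, 2, 3110), (38, 8560, 3820, 38, 3820), (38, 8560, 3820, 7, 6310), (38, 8560, 3820, 8, 1980), (4, 7290, 4050, 10, 9240), (4, 7290, 4050, 15, 840), (4, 7290, 4050, 4, 4050), (7, 8560, 6310, 2, 3110), (7, 8560, 6310, 38, 3820), (7, 8560, 6310, 7, 6310), (7, 8560, 6310, 8, 1980), (8, 8560, 1980, 2, 3110), (8, 8560, 1980, 38, 3820), (8, 8560, 1980, 7, 6310), (8, 8560, 1980, 8, 1980)}.
Selection eid < eid2: {(10, 7290, 9240, 15, 840), (2, 8560, 3110, 38, 3820), (2, 8560, 3110, 7, 6310), (2, 8560, 3110, 8, 1980), (4, 7290, 4050, 10, 9240), (4, 7290, 4050, 15, 840), (7, 8560, 6310, 38, 3820), (7, 8560, 6310, 8, 1980), (8, 8560, 1980, 38, 3820)}
π_{eid2, budget2, budget} gives {(10, 9240, 4050), (15, 840, 4050), (15, 840, 9240), (38, 3820, 1980), (38, 3820, 3110), (38, 3820, 6310), (7, 6310, 3110), (8, 1980, 3110), (8, 1980, 6310)}.

{(10, 9240, 4050), (15, 840, 4050), (15, 840, 9240), (38, 3820, 1980), (38, 3820, 3110), (38, 3820, 6310), (7, 6310, 3110), (8, 1980, 3110), (8, 1980, 6310)}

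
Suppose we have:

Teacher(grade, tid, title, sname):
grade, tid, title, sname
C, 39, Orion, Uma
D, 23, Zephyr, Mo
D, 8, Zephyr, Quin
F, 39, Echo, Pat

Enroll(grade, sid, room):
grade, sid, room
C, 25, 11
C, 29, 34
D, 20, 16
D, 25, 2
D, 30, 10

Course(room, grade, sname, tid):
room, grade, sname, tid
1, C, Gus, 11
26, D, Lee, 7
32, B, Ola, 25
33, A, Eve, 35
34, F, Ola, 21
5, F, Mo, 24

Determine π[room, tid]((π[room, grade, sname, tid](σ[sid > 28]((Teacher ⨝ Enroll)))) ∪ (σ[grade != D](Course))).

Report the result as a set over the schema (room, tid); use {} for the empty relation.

{(1, 11), (10, 23), (10, 8), (32, 25), (33, 35), (34, 21), (34, 39), (5, 24)}

Natural join on grade: {(C, 39, Orion, Uma, 25, 11), (C, 39, Orion, Uma, 29, 34), (D, 23, Zephyr, Mo, 20, 16), (D, 23, Zephyr, Mo, 25, 2), (D, 23, Zephyr, Mo, 30, 10), (D, 8, Zephyr, Quin, 20, 16), (D, 8, Zephyr, Quin, 25, 2), (D, 8, Zephyr, Quin, 30, 10)}
Selection sid > 28: {(C, 39, Orion, Uma, 29, 34), (D, 23, Zephyr, Mo, 30, 10), (D, 8, Zephyr, Quin, 30, 10)}
Keep only column(s) room, grade, sname, tid: {(10, D, Mo, 23), (10, D, Quin, 8), (34, C, Uma, 39)}
Selection grade != D: {(1, C, Gus, 11), (32, B, Ola, 25), (33, A, Eve, 35), (34, F, Ola, 21), (5, F, Mo, 24)}
Taking the union: {(1, C, Gus, 11), (10, D, Mo, 23), (10, D, Quin, 8), (32, B, Ola, 25), (33, A, Eve, 35), (34, C, Uma, 39), (34, F, Ola, 21), (5, F, Mo, 24)}
Keep only column(s) room, tid: {(1, 11), (10, 23), (10, 8), (32, 25), (33, 35), (34, 21), (34, 39), (5, 24)}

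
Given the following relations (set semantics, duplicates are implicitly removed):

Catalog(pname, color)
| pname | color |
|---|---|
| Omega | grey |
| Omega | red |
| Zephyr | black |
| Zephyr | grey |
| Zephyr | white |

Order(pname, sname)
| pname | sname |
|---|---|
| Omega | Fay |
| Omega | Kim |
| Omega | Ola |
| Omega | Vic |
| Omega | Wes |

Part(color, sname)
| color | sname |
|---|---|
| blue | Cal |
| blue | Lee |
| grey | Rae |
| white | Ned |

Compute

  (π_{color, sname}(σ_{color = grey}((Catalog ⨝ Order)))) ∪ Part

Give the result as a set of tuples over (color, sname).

{(blue, Cal), (blue, Lee), (grey, Fay), (grey, Kim), (grey, Ola), (grey, Rae), (grey, Vic), (grey, Wes), (white, Ned)}

Joining Catalog and Order on pname yields {(Omega, grey, Fay), (Omega, grey, Kim), (Omega, grey, Ola), (Omega, grey, Vic), (Omega, grey, Wes), (Omega, red, Fay), (Omega, red, Kim), (Omega, red, Ola), (Omega, red, Vic), (Omega, red, Wes)}.
Apply σ_{color = grey}; surviving tuples: {(Omega, grey, Fay), (Omega, grey, Kim), (Omega, grey, Ola), (Omega, grey, Vic), (Omega, grey, Wes)}
π[color, sname]: project onto (color, sname) → {(grey, Fay), (grey, Kim), (grey, Ola), (grey, Vic), (grey, Wes)}
Set union of the two operands is {(blue, Cal), (blue, Lee), (grey, Fay), (grey, Kim), (grey, Ola), (grey, Rae), (grey, Vic), (grey, Wes), (white, Ned)}.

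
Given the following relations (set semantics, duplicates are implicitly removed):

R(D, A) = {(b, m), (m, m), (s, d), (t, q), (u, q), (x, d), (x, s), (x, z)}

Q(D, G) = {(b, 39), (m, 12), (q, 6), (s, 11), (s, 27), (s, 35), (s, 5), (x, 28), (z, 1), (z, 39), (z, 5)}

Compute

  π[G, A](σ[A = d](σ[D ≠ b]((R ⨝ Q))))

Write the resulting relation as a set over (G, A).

Joining R and Q on D yields {(b, m, 39), (m, m, 12), (s, d, 11), (s, d, 27), (s, d, 35), (s, d, 5), (x, d, 28), (x, s, 28), (x, z, 28)}.
Filtering on D ≠ b leaves {(m, m, 12), (s, d, 11), (s, d, 27), (s, d, 35), (s, d, 5), (x, d, 28), (x, s, 28), (x, z, 28)}.
Filtering on A = d leaves {(s, d, 11), (s, d, 27), (s, d, 35), (s, d, 5), (x, d, 28)}.
Keep only column(s) G, A: {(11, d), (27, d), (28, d), (35, d), (5, d)}

{(11, d), (27, d), (28, d), (35, d), (5, d)}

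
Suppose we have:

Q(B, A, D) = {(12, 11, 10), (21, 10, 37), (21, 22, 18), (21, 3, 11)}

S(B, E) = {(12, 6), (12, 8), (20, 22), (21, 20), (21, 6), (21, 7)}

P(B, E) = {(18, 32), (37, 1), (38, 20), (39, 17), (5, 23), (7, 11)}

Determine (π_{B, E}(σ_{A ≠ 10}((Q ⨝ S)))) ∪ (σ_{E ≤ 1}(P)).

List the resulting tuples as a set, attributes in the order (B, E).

Q ⋈ S (natural join on B): {(12, 11, 10, 6), (12, 11, 10, 8), (21, 10, 37, 20), (21, 10, 37, 6), (21, 10, 37, 7), (21, 22, 18, 20), (21, 22, 18, 6), (21, 22, 18, 7), (21, 3, 11, 20), (21, 3, 11, 6), (21, 3, 11, 7)}
Filtering on A ≠ 10 leaves {(12, 11, 10, 6), (12, 11, 10, 8), (21, 22, 18, 20), (21, 22, 18, 6), (21, 22, 18, 7), (21, 3, 11, 20), (21, 3, 11, 6), (21, 3, 11, 7)}.
π_{B, E} gives {(12, 6), (12, 8), (21, 20), (21, 6), (21, 7)} (3 duplicate(s) eliminated).
Filtering on E ≤ 1 leaves {(37, 1)}.
Union: {(12, 6), (12, 8), (21, 20), (21, 6), (21, 7)} with {(37, 1)} → {(12, 6), (12, 8), (21, 20), (21, 6), (21, 7), (37, 1)}

{(12, 6), (12, 8), (21, 20), (21, 6), (21, 7), (37, 1)}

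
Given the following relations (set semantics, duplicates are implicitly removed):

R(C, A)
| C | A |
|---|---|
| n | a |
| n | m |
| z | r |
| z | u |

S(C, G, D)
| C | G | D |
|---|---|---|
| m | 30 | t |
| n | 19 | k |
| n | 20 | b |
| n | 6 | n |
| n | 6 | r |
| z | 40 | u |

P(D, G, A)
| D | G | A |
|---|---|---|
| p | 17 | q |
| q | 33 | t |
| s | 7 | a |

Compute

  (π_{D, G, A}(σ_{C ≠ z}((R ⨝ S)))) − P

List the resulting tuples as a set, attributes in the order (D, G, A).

{(b, 20, a), (b, 20, m), (k, 19, a), (k, 19, m), (n, 6, a), (n, 6, m), (r, 6, a), (r, 6, m)}

R ⋈ S (natural join on C): {(n, a, 19, k), (n, a, 20, b), (n, a, 6, n), (n, a, 6, r), (n, m, 19, k), (n, m, 20, b), (n, m, 6, n), (n, m, 6, r), (z, r, 40, u), (z, u, 40, u)}
Filtering on C ≠ z leaves {(n, a, 19, k), (n, a, 20, b), (n, a, 6, n), (n, a, 6, r), (n, m, 19, k), (n, m, 20, b), (n, m, 6, n), (n, m, 6, r)}.
π_{D, G, A} gives {(b, 20, a), (b, 20, m), (k, 19, a), (k, 19, m), (n, 6, a), (n, 6, m), (r, 6, a), (r, 6, m)}.
Set difference of the two operands is {(b, 20, a), (b, 20, m), (k, 19, a), (k, 19, m), (n, 6, a), (n, 6, m), (r, 6, a), (r, 6, m)}.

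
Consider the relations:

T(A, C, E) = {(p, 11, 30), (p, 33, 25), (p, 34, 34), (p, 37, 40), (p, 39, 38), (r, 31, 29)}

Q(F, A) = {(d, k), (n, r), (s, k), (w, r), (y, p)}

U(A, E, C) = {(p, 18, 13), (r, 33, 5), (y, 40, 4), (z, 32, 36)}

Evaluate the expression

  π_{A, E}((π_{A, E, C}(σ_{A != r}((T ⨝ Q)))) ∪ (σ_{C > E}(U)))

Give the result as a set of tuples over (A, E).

T ⋈ Q (natural join on A): {(p, 11, 30, y), (p, 33, 25, y), (p, 34, 34, y), (p, 37, 40, y), (p, 39, 38, y), (r, 31, 29, n), (r, 31, 29, w)}
Filtering on A != r leaves {(p, 11, 30, y), (p, 33, 25, y), (p, 34, 34, y), (p, 37, 40, y), (p, 39, 38, y)}.
Projecting to A, E, C: {(p, 25, 33), (p, 30, 11), (p, 34, 34), (p, 38, 39), (p, 40, 37)}
Filtering on C > E leaves {(z, 32, 36)}.
Set union of the two operands is {(p, 25, 33), (p, 30, 11), (p, 34, 34), (p, 38, 39), (p, 40, 37), (z, 32, 36)}.
Projecting to A, E: {(p, 25), (p, 30), (p, 34), (p, 38), (p, 40), (z, 32)}

{(p, 25), (p, 30), (p, 34), (p, 38), (p, 40), (z, 32)}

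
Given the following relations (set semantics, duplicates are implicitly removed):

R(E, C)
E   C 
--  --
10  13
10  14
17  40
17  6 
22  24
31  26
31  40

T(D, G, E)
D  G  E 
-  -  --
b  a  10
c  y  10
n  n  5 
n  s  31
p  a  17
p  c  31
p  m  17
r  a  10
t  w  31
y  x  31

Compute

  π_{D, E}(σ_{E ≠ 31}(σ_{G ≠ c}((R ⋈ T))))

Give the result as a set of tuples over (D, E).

Joining R and T on E yields {(10, 13, b, a), (10, 13, c, y), (10, 13, r, a), (10, 14, b, a), (10, 14, c, y), (10, 14, r, a), (17, 40, p, a), (17, 40, p, m), (17, 6, p, a), (17, 6, p, m), (31, 26, n, s), (31, 26, p, c), (31, 26, t, w), (31, 26, y, x), (31, 40, n, s), (31, 40, p, c), (31, 40, t, w), (31, 40, y, x)}.
Selection G ≠ c: {(10, 13, b, a), (10, 13, c, y), (10, 13, r, a), (10, 14, b, a), (10, 14, c, y), (10, 14, r, a), (17, 40, p, a), (17, 40, p, m), (17, 6, p, a), (17, 6, p, m), (31, 26, n, s), (31, 26, t, w), (31, 26, y, x), (31, 40, n, s), (31, 40, t, w), (31, 40, y, x)}
Selection E ≠ 31: {(10, 13, b, a), (10, 13, c, y), (10, 13, r, a), (10, 14, b, a), (10, 14, c, y), (10, 14, r, a), (17, 40, p, a), (17, 40, p, m), (17, 6, p, a), (17, 6, p, m)}
Projecting to D, E (6 duplicate(s) eliminated): {(b, 10), (c, 10), (p, 17), (r, 10)}

{(b, 10), (c, 10), (p, 17), (r, 10)}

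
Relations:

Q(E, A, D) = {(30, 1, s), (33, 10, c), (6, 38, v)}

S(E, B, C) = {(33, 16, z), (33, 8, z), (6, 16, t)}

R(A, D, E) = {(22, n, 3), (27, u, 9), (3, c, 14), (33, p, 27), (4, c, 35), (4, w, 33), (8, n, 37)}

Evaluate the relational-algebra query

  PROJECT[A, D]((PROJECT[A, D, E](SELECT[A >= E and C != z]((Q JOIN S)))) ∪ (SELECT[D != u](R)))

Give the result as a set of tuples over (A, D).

Q ⋈ S (natural join on E): {(33, 10, c, 16, z), (33, 10, c, 8, z), (6, 38, v, 16, t)}
σ[A >= E and C != z]: keep tuples satisfying A >= E and C != z → {(6, 38, v, 16, t)}
Projecting to A, D, E: {(38, v, 6)}
σ[D != u]: keep tuples satisfying D != u → {(22, n, 3), (3, c, 14), (33, p, 27), (4, c, 35), (4, w, 33), (8, n, 37)}
Union: {(38, v, 6)} with {(22, n, 3), (3, c, 14), (33, p, 27), (4, c, 35), (4, w, 33), (8, n, 37)} → {(22, n, 3), (3, c, 14), (33, p, 27), (38, v, 6), (4, c, 35), (4, w, 33), (8, n, 37)}
Projecting to A, D: {(22, n), (3, c), (33, p), (38, v), (4, c), (4, w), (8, n)}

{(22, n), (3, c), (33, p), (38, v), (4, c), (4, w), (8, n)}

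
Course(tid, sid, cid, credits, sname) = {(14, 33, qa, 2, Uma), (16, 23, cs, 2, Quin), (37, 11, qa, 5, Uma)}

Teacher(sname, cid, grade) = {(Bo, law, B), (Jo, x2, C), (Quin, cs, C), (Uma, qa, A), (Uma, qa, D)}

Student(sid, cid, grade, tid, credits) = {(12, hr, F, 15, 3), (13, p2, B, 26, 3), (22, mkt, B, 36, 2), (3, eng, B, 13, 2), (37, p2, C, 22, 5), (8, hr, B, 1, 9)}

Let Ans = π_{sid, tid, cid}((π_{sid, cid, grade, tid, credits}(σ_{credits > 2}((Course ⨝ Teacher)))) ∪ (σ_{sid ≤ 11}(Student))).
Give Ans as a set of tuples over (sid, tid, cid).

Joining Course and Teacher on cid, sname yields {(14, 33, qa, 2, Uma, A), (14, 33, qa, 2, Uma, D), (16, 23, cs, 2, Quin, C), (37, 11, qa, 5, Uma, A), (37, 11, qa, 5, Uma, D)}.
Apply σ_{credits > 2}; surviving tuples: {(37, 11, qa, 5, Uma, A), (37, 11, qa, 5, Uma, D)}
π[sid, cid, grade, tid, credits]: project onto (sid, cid, grade, tid, credits) → {(11, qa, A, 37, 5), (11, qa, D, 37, 5)}
Apply σ_{sid ≤ 11}; surviving tuples: {(3, eng, B, 13, 2), (8, hr, B, 1, 9)}
Taking the union: {(11, qa, A, 37, 5), (11, qa, D, 37, 5), (3, eng, B, 13, 2), (8, hr, B, 1, 9)}
π[sid, tid, cid]: project onto (sid, tid, cid) (1 duplicate(s) eliminated) → {(11, 37, qa), (3, 13, eng), (8, 1, hr)}

{(11, 37, qa), (3, 13, eng), (8, 1, hr)}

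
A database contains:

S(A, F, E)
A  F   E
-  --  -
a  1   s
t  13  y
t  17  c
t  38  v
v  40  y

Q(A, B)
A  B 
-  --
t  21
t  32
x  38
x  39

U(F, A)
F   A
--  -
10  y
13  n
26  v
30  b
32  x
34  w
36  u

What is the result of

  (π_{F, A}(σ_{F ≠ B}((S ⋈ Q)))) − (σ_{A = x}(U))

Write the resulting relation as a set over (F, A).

{(13, t), (17, t), (38, t)}

Joining S and Q on A yields {(t, 13, y, 21), (t, 13, y, 32), (t, 17, c, 21), (t, 17, c, 32), (t, 38, v, 21), (t, 38, v, 32)}.
σ[F ≠ B]: keep tuples satisfying F ≠ B → {(t, 13, y, 21), (t, 13, y, 32), (t, 17, c, 21), (t, 17, c, 32), (t, 38, v, 21), (t, 38, v, 32)}
π_{F, A} gives {(13, t), (17, t), (38, t)} (3 duplicate(s) eliminated).
σ[A = x]: keep tuples satisfying A = x → {(32, x)}
Difference: {(13, t), (17, t), (38, t)} with {(32, x)} → {(13, t), (17, t), (38, t)}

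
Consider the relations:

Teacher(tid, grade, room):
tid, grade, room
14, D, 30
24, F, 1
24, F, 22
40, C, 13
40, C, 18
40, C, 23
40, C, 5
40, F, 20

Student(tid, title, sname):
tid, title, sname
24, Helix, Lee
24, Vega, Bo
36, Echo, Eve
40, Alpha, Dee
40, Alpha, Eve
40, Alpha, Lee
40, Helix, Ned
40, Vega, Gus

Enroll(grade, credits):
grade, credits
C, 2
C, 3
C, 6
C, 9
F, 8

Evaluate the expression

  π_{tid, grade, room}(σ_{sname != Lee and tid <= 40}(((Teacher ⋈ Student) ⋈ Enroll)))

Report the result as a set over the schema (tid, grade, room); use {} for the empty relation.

{(24, F, 1), (24, F, 22), (40, C, 13), (40, C, 18), (40, C, 23), (40, C, 5), (40, F, 20)}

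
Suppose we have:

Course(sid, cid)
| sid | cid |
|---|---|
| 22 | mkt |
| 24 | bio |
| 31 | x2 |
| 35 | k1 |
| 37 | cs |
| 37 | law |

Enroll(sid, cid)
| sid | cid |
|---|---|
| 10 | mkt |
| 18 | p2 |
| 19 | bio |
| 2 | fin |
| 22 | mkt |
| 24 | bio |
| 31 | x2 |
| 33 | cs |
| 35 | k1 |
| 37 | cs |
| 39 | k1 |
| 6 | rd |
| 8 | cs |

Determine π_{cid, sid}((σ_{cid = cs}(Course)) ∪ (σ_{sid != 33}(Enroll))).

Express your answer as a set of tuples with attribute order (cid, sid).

{(bio, 19), (bio, 24), (cs, 37), (cs, 8), (fin, 2), (k1, 35), (k1, 39), (mkt, 10), (mkt, 22), (p2, 18), (rd, 6), (x2, 31)}

σ[cid = cs]: keep tuples satisfying cid = cs → {(37, cs)}
σ[sid != 33]: keep tuples satisfying sid != 33 → {(10, mkt), (18, p2), (19, bio), (2, fin), (22, mkt), (24, bio), (31, x2), (35, k1), (37, cs), (39, k1), (6, rd), (8, cs)}
Set union of the two operands is {(10, mkt), (18, p2), (19, bio), (2, fin), (22, mkt), (24, bio), (31, x2), (35, k1), (37, cs), (39, k1), (6, rd), (8, cs)}.
Keep only column(s) cid, sid: {(bio, 19), (bio, 24), (cs, 37), (cs, 8), (fin, 2), (k1, 35), (k1, 39), (mkt, 10), (mkt, 22), (p2, 18), (rd, 6), (x2, 31)}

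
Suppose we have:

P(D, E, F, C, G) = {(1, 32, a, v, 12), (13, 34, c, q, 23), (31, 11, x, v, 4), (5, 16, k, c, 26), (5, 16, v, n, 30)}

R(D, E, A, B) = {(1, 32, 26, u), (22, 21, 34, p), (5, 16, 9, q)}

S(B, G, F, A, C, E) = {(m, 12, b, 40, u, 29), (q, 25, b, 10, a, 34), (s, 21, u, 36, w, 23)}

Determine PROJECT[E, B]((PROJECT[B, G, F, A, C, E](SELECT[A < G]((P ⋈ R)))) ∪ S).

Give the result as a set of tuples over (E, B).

{(16, q), (23, s), (29, m), (34, q)}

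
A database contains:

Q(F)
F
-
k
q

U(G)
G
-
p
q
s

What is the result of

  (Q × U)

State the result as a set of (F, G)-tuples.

{(k, p), (k, q), (k, s), (q, p), (q, q), (q, s)}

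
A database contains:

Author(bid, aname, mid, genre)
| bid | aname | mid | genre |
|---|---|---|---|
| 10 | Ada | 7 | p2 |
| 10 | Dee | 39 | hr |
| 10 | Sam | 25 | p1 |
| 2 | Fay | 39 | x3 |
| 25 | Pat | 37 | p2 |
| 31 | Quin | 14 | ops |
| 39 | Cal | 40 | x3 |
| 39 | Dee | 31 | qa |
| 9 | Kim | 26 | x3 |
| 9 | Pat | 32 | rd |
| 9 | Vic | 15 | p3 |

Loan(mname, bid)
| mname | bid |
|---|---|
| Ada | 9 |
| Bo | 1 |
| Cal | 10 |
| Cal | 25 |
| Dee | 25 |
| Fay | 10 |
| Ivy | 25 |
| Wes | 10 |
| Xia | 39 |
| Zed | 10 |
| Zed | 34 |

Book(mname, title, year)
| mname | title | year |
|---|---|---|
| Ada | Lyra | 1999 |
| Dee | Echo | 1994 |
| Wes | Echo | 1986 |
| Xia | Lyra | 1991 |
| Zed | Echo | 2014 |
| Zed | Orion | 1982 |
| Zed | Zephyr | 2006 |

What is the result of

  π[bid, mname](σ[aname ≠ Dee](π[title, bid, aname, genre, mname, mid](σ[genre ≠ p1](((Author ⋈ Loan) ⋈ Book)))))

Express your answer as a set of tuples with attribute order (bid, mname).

Author ⋈ Loan (natural join on bid): {(10, Ada, 7, p2, Cal), (10, Ada, 7, p2, Fay), (10, Ada, 7, p2, Wes), (10, Ada, 7, p2, Zed), (10, Dee, 39, hr, Cal), (10, Dee, 39, hr, Fay), (10, Dee, 39, hr, Wes), (10, Dee, 39, hr, Zed), (10, Sam, 25, p1, Cal), (10, Sam, 25, p1, Fay), (10, Sam, 25, p1, Wes), (10, Sam, 25, p1, Zed), (25, Pat, 37, p2, Cal), (25, Pat, 37, p2, Dee), (25, Pat, 37, p2, Ivy), (39, Cal, 40, x3, Xia), (39, Dee, 31, qa, Xia), (9, Kim, 26, x3, Ada), (9, Pat, 32, rd, Ada), (9, Vic, 15, p3, Ada)}
(Author ⋈ Loan) ⋈ Book (natural join on mname): {(10, Ada, 7, p2, Wes, Echo, 1986), (10, Ada, 7, p2, Zed, Echo, 2014), (10, Ada, 7, p2, Zed, Orion, 1982), (10, Ada, 7, p2, Zed, Zephyr, 2006), (10, Dee, 39, hr, Wes, Echo, 1986), (10, Dee, 39, hr, Zed, Echo, 2014), (10, Dee, 39, hr, Zed, Orion, 1982), (10, Dee, 39, hr, Zed, Zephyr, 2006), (10, Sam, 25, p1, Wes, Echo, 1986), (10, Sam, 25, p1, Zed, Echo, 2014), (10, Sam, 25, p1, Zed, Orion, 1982), (10, Sam, 25, p1, Zed, Zephyr, 2006), (25, Pat, 37, p2, Dee, Echo, 1994), (39, Cal, 40, x3, Xia, Lyra, 1991), (39, Dee, 31, qa, Xia, Lyra, 1991), (9, Kim, 26, x3, Ada, Lyra, 1999), (9, Pat, 32, rd, Ada, Lyra, 1999), (9, Vic, 15, p3, Ada, Lyra, 1999)}
Apply σ_{genre ≠ p1}; surviving tuples: {(10, Ada, 7, p2, Wes, Echo, 1986), (10, Ada, 7, p2, Zed, Echo, 2014), (10, Ada, 7, p2, Zed, Orion, 1982), (10, Ada, 7, p2, Zed, Zephyr, 2006), (10, Dee, 39, hr, Wes, Echo, 1986), (10, Dee, 39, hr, Zed, Echo, 2014), (10, Dee, 39, hr, Zed, Orion, 1982), (10, Dee, 39, hr, Zed, Zephyr, 2006), (25, Pat, 37, p2, Dee, Echo, 1994), (39, Cal, 40, x3, Xia, Lyra, 1991), (39, Dee, 31, qa, Xia, Lyra, 1991), (9, Kim, 26, x3, Ada, Lyra, 1999), (9, Pat, 32, rd, Ada, Lyra, 1999), (9, Vic, 15, p3, Ada, Lyra, 1999)}
Keep only column(s) title, bid, aname, genre, mname, mid: {(Echo, 10, Ada, p2, Wes, 7), (Echo, 10, Ada, p2, Zed, 7), (Echo, 10, Dee, hr, Wes, 39), (Echo, 10, Dee, hr, Zed, 39), (Echo, 25, Pat, p2, Dee, 37), (Lyra, 39, Cal, x3, Xia, 40), (Lyra, 39, Dee, qa, Xia, 31), (Lyra, 9, Kim, x3, Ada, 26), (Lyra, 9, Pat, rd, Ada, 32), (Lyra, 9, Vic, p3, Ada, 15), (Orion, 10, Ada, p2, Zed, 7), (Orion, 10, Dee, hr, Zed, 39), (Zephyr, 10, Ada, p2, Zed, 7), (Zephyr, 10, Dee, hr, Zed, 39)}
Apply σ_{aname ≠ Dee}; surviving tuples: {(Echo, 10, Ada, p2, Wes, 7), (Echo, 10, Ada, p2, Zed, 7), (Echo, 25, Pat, p2, Dee, 37), (Lyra, 39, Cal, x3, Xia, 40), (Lyra, 9, Kim, x3, Ada, 26), (Lyra, 9, Pat, rd, Ada, 32), (Lyra, 9, Vic, p3, Ada, 15), (Orion, 10, Ada, p2, Zed, 7), (Zephyr, 10, Ada, p2, Zed, 7)}
Keep only column(s) bid, mname (4 duplicate(s) eliminated): {(10, Wes), (10, Zed), (25, Dee), (39, Xia), (9, Ada)}

{(10, Wes), (10, Zed), (25, Dee), (39, Xia), (9, Ada)}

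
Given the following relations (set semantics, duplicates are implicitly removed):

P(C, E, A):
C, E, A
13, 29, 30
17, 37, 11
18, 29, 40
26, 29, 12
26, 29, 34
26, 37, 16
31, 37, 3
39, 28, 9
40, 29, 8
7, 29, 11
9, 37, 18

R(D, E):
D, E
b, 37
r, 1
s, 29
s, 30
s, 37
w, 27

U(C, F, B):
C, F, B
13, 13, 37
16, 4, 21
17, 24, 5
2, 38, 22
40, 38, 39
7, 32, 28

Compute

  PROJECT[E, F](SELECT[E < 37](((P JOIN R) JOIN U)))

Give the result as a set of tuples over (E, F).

{(29, 13), (29, 32), (29, 38)}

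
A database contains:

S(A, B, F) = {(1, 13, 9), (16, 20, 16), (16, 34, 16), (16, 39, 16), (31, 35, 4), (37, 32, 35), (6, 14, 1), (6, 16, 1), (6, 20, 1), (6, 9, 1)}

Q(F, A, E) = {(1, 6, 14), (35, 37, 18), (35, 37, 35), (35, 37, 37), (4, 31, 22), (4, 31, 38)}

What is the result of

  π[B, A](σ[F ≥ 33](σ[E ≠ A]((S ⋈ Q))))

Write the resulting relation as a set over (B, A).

{(32, 37)}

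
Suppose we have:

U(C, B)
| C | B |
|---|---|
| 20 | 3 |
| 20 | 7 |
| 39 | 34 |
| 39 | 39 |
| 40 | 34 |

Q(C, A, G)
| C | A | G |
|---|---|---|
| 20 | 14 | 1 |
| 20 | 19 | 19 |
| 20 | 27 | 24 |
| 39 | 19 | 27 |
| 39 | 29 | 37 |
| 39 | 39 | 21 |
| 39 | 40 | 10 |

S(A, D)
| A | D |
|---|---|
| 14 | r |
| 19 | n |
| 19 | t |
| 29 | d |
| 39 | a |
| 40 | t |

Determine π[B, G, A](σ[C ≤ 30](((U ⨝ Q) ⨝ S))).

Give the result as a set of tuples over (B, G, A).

U ⋈ Q (natural join on C): {(20, 3, 14, 1), (20, 3, 19, 19), (20, 3, 27, 24), (20, 7, 14, 1), (20, 7, 19, 19), (20, 7, 27, 24), (39, 34, 19, 27), (39, 34, 29, 37), (39, 34, 39, 21), (39, 34, 40, 10), (39, 39, 19, 27), (39, 39, 29, 37), (39, 39, 39, 21), (39, 39, 40, 10)}
(U ⨝ Q) ⋈ S (natural join on A): {(20, 3, 14, 1, r), (20, 3, 19, 19, n), (20, 3, 19, 19, t), (20, 7, 14, 1, r), (20, 7, 19, 19, n), (20, 7, 19, 19, t), (39, 34, 19, 27, n), (39, 34, 19, 27, t), (39, 34, 29, 37, d), (39, 34, 39, 21, a), (39, 34, 40, 10, t), (39, 39, 19, 27, n), (39, 39, 19, 27, t), (39, 39, 29, 37, d), (39, 39, 39, 21, a), (39, 39, 40, 10, t)}
Filtering on C ≤ 30 leaves {(20, 3, 14, 1, r), (20, 3, 19, 19, n), (20, 3, 19, 19, t), (20, 7, 14, 1, r), (20, 7, 19, 19, n), (20, 7, 19, 19, t)}.
π[B, G, A]: project onto (B, G, A) (2 duplicate(s) eliminated) → {(3, 1, 14), (3, 19, 19), (7, 1, 14), (7, 19, 19)}

{(3, 1, 14), (3, 19, 19), (7, 1, 14), (7, 19, 19)}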